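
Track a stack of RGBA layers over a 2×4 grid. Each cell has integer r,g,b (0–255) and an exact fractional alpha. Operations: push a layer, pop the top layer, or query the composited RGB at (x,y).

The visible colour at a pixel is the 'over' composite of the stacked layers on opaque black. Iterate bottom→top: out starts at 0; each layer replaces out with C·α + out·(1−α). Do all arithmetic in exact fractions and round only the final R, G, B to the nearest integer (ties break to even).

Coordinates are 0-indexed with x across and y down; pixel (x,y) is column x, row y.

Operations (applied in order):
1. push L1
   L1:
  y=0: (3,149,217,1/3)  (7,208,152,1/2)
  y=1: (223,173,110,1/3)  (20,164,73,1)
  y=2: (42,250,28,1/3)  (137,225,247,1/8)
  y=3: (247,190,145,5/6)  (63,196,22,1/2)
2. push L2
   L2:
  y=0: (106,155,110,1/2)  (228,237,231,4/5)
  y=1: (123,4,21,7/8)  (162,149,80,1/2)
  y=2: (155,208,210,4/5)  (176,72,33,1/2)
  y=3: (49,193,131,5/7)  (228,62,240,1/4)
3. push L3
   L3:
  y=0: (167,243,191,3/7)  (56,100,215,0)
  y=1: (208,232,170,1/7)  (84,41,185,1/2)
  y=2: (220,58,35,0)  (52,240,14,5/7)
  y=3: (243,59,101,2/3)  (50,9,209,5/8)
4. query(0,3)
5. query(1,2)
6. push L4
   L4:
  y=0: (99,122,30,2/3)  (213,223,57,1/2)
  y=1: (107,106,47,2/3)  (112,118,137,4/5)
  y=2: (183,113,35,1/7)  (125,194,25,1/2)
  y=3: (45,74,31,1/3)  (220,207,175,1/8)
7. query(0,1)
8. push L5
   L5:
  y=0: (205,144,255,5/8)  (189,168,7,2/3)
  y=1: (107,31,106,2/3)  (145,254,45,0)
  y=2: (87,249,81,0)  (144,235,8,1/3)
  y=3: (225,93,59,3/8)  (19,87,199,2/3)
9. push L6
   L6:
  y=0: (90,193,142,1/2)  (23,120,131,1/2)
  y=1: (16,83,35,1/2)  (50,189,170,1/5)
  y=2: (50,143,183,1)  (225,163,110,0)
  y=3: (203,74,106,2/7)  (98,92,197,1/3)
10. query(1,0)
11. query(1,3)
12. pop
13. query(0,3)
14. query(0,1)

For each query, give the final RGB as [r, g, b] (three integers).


(0,3) stack=L1,L2,L3; from [0,0,0]:
+L1 (α=5/6) → [1235/6, 475/3, 725/6]
+L2 (α=5/7) → [1970/21, 3845/21, 2690/21]
+L3 (α=2/3) → [12176/63, 6323/63, 6932/63]
rounded: [193, 100, 110]

query (1,2) [L1,L2,L3] — begin 0,0,0
L1 α=1/8: [137/8, 225/8, 247/8]
L2 α=1/2: [1545/16, 801/16, 511/16]
L3 α=5/7: [3625/56, 10401/56, 153/8]
→ [65, 186, 19]

query (0,1) [L1,L2,L3,L4] — begin 0,0,0
after L1 α=1/3: [223/3, 173/3, 110/3]
after L2 α=7/8: [1403/12, 257/24, 551/24]
after L3 α=1/7: [1819/14, 1185/28, 1231/28]
after L4 α=2/3: [1605/14, 7121/84, 3863/84]
= [115, 85, 46]

query (1,0) [L1,L2,L3,L4,L5,L6] — begin 0,0,0
L1 α=1/2: [7/2, 104, 76]
L2 α=4/5: [1831/10, 1052/5, 200]
L3 α=0: [1831/10, 1052/5, 200]
L4 α=1/2: [3961/20, 2167/10, 257/2]
L5 α=2/3: [11521/60, 5527/30, 95/2]
L6 α=1/2: [12901/120, 9127/60, 357/4]
rounded: [108, 152, 89]

(1,3) stack=L1,L2,L3,L4,L5,L6; from [0,0,0]:
+L1 (α=1/2) → [63/2, 98, 11]
+L2 (α=1/4) → [645/8, 89, 273/4]
+L3 (α=5/8) → [3935/64, 39, 4999/32]
+L4 (α=1/8) → [41625/512, 60, 40593/256]
+L5 (α=2/3) → [61081/1536, 78, 142481/768]
+L6 (α=1/3) → [136345/2304, 248/3, 218129/1152]
rounded: [59, 83, 189]

(0,3) stack=L1,L2,L3,L4,L5; from [0,0,0]:
+L1 (α=5/6) → [1235/6, 475/3, 725/6]
+L2 (α=5/7) → [1970/21, 3845/21, 2690/21]
+L3 (α=2/3) → [12176/63, 6323/63, 6932/63]
+L4 (α=1/3) → [27187/189, 17308/189, 15817/189]
+L5 (α=3/8) → [131755/756, 139271/1512, 56269/756]
= [174, 92, 74]

at x=0,y=1 over L1,L2,L3,L4,L5:
+L1 (α=1/3) → [223/3, 173/3, 110/3]
+L2 (α=7/8) → [1403/12, 257/24, 551/24]
+L3 (α=1/7) → [1819/14, 1185/28, 1231/28]
+L4 (α=2/3) → [1605/14, 7121/84, 3863/84]
+L5 (α=2/3) → [4601/42, 12329/252, 21671/252]
rounded: [110, 49, 86]


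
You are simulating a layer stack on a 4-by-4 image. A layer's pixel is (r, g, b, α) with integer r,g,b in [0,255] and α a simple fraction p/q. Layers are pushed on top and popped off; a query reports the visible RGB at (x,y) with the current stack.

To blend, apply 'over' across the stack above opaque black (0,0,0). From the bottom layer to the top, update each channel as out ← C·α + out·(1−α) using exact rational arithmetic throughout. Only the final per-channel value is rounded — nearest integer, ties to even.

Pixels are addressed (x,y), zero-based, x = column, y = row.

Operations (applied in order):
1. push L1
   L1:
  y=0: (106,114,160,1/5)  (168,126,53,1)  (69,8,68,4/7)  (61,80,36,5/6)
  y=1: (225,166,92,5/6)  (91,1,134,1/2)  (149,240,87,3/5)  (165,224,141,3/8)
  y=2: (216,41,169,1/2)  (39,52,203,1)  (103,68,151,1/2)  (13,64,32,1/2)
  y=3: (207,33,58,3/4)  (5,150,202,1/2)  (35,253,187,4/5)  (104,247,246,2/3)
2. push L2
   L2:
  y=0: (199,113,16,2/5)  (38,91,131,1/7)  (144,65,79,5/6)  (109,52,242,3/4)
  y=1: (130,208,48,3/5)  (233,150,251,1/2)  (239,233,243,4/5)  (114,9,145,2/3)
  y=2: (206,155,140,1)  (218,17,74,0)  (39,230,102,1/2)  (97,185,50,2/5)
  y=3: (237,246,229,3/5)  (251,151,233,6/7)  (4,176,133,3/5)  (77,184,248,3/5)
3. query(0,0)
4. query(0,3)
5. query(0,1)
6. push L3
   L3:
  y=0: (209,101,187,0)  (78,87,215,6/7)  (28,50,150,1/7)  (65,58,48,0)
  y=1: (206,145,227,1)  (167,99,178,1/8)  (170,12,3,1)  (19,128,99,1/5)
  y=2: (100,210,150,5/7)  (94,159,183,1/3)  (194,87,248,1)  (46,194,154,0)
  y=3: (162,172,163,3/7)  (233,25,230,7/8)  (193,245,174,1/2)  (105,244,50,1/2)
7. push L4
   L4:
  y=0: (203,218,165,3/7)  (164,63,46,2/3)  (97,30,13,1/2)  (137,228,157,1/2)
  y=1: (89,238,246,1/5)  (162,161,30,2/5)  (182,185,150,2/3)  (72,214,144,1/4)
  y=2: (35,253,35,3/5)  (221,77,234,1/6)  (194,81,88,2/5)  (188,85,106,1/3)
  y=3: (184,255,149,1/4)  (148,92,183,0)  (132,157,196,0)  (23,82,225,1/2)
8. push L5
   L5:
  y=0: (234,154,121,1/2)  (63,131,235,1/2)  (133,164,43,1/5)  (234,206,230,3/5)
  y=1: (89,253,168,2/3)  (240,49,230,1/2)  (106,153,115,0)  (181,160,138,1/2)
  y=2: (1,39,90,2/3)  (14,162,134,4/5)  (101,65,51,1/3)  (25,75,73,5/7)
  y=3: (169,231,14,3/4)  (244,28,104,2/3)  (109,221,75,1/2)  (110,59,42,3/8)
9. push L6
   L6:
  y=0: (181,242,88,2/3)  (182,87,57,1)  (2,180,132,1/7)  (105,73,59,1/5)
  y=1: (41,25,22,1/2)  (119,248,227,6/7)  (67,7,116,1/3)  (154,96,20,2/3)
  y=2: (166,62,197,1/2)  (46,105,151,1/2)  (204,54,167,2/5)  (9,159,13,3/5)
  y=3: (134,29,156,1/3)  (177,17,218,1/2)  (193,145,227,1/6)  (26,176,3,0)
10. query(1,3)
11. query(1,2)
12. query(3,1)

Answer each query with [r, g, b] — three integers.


at x=0,y=0 over L1,L2:
after L1 α=1/5: [106/5, 114/5, 32]
after L2 α=2/5: [2308/25, 1472/25, 128/5]
= [92, 59, 26]

query (0,3) [L1,L2] — begin 0,0,0
after L1 α=3/4: [621/4, 99/4, 87/2]
after L2 α=3/5: [2043/10, 315/2, 774/5]
= [204, 158, 155]

at x=0,y=1 over L1,L2:
+L1 (α=5/6) → [375/2, 415/3, 230/3]
+L2 (α=3/5) → [153, 2702/15, 892/15]
rounded: [153, 180, 59]

at x=1,y=3 over L1,L2,L3,L4,L5,L6:
+L1 (α=1/2) → [5/2, 75, 101]
+L2 (α=6/7) → [431/2, 981/7, 1499/7]
+L3 (α=7/8) → [3693/16, 1103/28, 12769/56]
+L4 (α=0) → [3693/16, 1103/28, 12769/56]
+L5 (α=2/3) → [11501/48, 2671/84, 8139/56]
+L6 (α=1/2) → [19997/96, 4099/168, 20347/112]
= [208, 24, 182]

query (1,2) [L1,L2,L3,L4,L5,L6] — begin 0,0,0
L1 α=1: [39, 52, 203]
L2 α=0: [39, 52, 203]
L3 α=1/3: [172/3, 263/3, 589/3]
L4 α=1/6: [1523/18, 773/9, 3647/18]
L5 α=4/5: [2531/90, 1321/9, 2659/18]
L6 α=1/2: [6671/180, 1133/9, 5377/36]
= [37, 126, 149]

query (3,1) [L1,L2,L3,L4,L5,L6] — begin 0,0,0
+L1 (α=3/8) → [495/8, 84, 423/8]
+L2 (α=2/3) → [773/8, 34, 2743/24]
+L3 (α=1/5) → [811/10, 264/5, 3337/30]
+L4 (α=1/4) → [3153/40, 931/10, 4777/40]
+L5 (α=1/2) → [10393/80, 2531/20, 10297/80]
+L6 (α=2/3) → [35033/240, 6371/60, 4499/80]
→ [146, 106, 56]


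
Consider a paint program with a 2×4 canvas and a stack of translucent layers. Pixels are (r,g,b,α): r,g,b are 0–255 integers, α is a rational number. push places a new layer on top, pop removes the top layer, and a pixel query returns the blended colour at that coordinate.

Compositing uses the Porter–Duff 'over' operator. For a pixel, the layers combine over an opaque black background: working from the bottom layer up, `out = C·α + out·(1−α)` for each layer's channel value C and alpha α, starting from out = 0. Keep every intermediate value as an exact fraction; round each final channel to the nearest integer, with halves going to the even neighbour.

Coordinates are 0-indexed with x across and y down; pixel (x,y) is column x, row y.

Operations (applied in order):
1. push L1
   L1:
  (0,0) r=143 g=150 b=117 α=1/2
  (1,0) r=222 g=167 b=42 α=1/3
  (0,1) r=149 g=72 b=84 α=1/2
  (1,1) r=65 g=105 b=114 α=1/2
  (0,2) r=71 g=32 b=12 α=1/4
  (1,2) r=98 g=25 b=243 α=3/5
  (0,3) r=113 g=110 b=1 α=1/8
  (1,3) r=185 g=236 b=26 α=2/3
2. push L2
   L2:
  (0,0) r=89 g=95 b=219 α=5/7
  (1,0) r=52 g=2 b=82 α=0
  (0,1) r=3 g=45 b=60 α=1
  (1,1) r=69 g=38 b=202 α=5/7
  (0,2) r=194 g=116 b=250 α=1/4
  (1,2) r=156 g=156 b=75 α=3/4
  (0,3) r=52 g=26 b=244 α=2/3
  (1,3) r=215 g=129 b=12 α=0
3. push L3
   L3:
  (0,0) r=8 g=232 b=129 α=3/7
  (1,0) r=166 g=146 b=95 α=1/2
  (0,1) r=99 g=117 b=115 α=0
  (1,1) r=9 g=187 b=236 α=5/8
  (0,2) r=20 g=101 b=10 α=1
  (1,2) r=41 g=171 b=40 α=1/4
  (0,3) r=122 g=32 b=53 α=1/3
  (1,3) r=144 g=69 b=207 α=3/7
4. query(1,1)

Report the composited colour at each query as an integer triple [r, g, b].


query (1,1) [L1,L2,L3] — begin 0,0,0
L1 α=1/2: [65/2, 105/2, 57]
L2 α=5/7: [410/7, 295/7, 1124/7]
L3 α=5/8: [1545/56, 3715/28, 1454/7]
rounded: [28, 133, 208]


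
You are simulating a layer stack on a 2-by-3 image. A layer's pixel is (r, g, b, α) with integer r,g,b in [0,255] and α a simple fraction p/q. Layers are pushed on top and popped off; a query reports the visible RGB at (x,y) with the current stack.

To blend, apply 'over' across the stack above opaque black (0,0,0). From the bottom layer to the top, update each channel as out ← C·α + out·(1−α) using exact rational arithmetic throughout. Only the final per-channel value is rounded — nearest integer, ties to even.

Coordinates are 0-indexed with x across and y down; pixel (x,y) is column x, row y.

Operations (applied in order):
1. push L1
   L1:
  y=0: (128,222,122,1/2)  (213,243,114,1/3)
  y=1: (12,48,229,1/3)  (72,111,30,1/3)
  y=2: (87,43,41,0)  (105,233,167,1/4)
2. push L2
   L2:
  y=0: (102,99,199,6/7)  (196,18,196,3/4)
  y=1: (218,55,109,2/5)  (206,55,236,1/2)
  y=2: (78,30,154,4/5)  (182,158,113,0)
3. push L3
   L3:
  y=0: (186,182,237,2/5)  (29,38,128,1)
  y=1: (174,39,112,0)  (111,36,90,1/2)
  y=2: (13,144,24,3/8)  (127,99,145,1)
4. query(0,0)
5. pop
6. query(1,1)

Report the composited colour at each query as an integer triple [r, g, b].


query (0,0) [L1,L2,L3] — begin 0,0,0
L1 α=1/2: [64, 111, 61]
L2 α=6/7: [676/7, 705/7, 1255/7]
L3 α=2/5: [4632/35, 4663/35, 7083/35]
rounded: [132, 133, 202]

at x=1,y=1 over L1,L2:
+L1 (α=1/3) → [24, 37, 10]
+L2 (α=1/2) → [115, 46, 123]
rounded: [115, 46, 123]


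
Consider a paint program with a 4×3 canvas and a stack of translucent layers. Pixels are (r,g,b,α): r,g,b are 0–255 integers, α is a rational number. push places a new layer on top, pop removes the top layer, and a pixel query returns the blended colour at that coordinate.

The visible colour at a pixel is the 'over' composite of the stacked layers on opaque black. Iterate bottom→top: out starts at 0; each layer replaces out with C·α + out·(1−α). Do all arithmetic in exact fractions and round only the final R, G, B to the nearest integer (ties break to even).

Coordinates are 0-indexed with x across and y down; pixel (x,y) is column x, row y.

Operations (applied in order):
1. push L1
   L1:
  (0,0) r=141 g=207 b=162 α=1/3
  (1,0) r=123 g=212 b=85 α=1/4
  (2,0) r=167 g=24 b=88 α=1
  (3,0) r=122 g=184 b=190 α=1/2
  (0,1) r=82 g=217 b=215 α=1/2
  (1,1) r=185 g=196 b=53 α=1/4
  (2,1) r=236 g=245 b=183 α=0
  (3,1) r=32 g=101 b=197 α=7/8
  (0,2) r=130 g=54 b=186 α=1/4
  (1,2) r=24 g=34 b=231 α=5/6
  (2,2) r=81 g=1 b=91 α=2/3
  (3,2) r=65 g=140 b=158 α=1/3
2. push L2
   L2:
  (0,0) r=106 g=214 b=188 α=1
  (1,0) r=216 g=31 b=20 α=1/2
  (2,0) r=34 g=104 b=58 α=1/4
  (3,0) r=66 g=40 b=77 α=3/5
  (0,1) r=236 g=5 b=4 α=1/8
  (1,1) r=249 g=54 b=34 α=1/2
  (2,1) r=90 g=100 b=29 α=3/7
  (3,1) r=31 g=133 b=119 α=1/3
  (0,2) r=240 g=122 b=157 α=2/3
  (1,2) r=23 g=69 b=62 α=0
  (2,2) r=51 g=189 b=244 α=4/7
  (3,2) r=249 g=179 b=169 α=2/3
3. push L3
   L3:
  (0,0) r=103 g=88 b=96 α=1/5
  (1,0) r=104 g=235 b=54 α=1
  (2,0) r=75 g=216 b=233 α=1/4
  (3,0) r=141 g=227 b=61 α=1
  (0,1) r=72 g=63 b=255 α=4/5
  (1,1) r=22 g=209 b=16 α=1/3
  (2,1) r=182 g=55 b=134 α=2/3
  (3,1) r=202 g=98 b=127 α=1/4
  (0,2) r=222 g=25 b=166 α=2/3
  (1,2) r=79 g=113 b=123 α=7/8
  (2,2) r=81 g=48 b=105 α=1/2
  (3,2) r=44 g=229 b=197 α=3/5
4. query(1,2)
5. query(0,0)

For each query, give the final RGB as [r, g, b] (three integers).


at x=1,y=2 over L1,L2,L3:
L1 α=5/6: [20, 85/3, 385/2]
L2 α=0: [20, 85/3, 385/2]
L3 α=7/8: [573/8, 1229/12, 2107/16]
→ [72, 102, 132]

query (0,0) [L1,L2,L3] — begin 0,0,0
L1 α=1/3: [47, 69, 54]
L2 α=1: [106, 214, 188]
L3 α=1/5: [527/5, 944/5, 848/5]
→ [105, 189, 170]


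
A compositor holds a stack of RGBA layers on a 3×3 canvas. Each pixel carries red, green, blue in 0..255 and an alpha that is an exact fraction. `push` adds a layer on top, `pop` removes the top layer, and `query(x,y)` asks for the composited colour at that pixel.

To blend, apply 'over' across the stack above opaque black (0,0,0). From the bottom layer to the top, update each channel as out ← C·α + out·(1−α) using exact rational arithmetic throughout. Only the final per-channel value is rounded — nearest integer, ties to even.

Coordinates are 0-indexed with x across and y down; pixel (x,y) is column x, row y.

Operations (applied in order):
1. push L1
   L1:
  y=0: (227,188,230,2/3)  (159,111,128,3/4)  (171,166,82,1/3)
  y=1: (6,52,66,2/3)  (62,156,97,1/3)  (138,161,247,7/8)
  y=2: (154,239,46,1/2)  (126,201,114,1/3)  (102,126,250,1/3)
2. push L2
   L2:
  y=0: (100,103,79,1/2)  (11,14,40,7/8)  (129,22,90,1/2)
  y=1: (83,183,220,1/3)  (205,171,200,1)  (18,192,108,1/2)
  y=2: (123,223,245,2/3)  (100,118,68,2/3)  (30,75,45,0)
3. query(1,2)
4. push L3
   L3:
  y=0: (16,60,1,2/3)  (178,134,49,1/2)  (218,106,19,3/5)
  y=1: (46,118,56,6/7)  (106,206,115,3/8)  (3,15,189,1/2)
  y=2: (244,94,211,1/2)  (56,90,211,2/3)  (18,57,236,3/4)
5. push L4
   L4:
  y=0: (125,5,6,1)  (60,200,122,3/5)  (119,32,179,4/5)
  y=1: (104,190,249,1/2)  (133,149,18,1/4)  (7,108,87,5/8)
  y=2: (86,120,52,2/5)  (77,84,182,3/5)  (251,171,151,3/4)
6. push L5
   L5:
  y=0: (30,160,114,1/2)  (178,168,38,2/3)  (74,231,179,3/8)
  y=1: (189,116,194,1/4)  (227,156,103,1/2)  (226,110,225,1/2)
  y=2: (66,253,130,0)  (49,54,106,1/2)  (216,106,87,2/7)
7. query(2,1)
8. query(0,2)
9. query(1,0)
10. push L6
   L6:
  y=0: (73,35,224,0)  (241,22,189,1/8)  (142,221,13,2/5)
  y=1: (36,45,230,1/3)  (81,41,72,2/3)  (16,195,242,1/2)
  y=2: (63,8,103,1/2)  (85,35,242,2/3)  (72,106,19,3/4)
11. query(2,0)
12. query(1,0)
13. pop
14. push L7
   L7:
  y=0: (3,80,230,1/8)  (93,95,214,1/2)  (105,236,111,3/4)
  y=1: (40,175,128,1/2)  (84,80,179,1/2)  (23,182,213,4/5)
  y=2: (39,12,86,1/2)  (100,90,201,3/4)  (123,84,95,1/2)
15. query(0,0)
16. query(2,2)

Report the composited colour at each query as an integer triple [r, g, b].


at x=1,y=2 over L1,L2:
L1 α=1/3: [42, 67, 38]
L2 α=2/3: [242/3, 101, 58]
= [81, 101, 58]

at x=2,y=1 over L1,L2,L3,L4,L5:
after L1 α=7/8: [483/4, 1127/8, 1729/8]
after L2 α=1/2: [555/8, 2663/16, 2593/16]
after L3 α=1/2: [579/16, 2903/32, 5617/32]
after L4 α=5/8: [2297/128, 25989/256, 30771/256]
after L5 α=1/2: [31225/256, 54149/512, 88371/512]
rounded: [122, 106, 173]

(0,2) stack=L1,L2,L3,L4,L5; from [0,0,0]:
+L1 (α=1/2) → [77, 239/2, 23]
+L2 (α=2/3) → [323/3, 377/2, 171]
+L3 (α=1/2) → [1055/6, 565/4, 191]
+L4 (α=2/5) → [1399/10, 531/4, 677/5]
+L5 (α=0) → [1399/10, 531/4, 677/5]
= [140, 133, 135]

query (1,0) [L1,L2,L3,L4,L5] — begin 0,0,0
L1 α=3/4: [477/4, 333/4, 96]
L2 α=7/8: [785/32, 725/32, 47]
L3 α=1/2: [6481/64, 5013/64, 48]
L4 α=3/5: [12241/160, 24213/160, 462/5]
L5 α=2/3: [23067/160, 25991/160, 842/15]
rounded: [144, 162, 56]

at x=2,y=0 over L1,L2,L3,L4,L5,L6:
after L1 α=1/3: [57, 166/3, 82/3]
after L2 α=1/2: [93, 116/3, 176/3]
after L3 α=3/5: [168, 1186/15, 523/15]
after L4 α=4/5: [644/5, 3106/75, 11263/75]
after L5 α=3/8: [433/4, 13501/120, 9659/60]
after L6 α=2/5: [487/4, 31181/200, 10179/100]
→ [122, 156, 102]

at x=1,y=0 over L1,L2,L3,L4,L5,L6:
L1 α=3/4: [477/4, 333/4, 96]
L2 α=7/8: [785/32, 725/32, 47]
L3 α=1/2: [6481/64, 5013/64, 48]
L4 α=3/5: [12241/160, 24213/160, 462/5]
L5 α=2/3: [23067/160, 25991/160, 842/15]
L6 α=1/8: [200029/1280, 185457/1280, 8729/120]
rounded: [156, 145, 73]

query (0,0) [L1,L2,L3,L4,L5,L7] — begin 0,0,0
+L1 (α=2/3) → [454/3, 376/3, 460/3]
+L2 (α=1/2) → [377/3, 685/6, 697/6]
+L3 (α=2/3) → [473/9, 1405/18, 709/18]
+L4 (α=1) → [125, 5, 6]
+L5 (α=1/2) → [155/2, 165/2, 60]
+L7 (α=1/8) → [1091/16, 1315/16, 325/4]
= [68, 82, 81]

at x=2,y=2 over L1,L2,L3,L4,L5,L7:
L1 α=1/3: [34, 42, 250/3]
L2 α=0: [34, 42, 250/3]
L3 α=3/4: [22, 213/4, 1187/6]
L4 α=3/4: [775/4, 2265/16, 3905/24]
L5 α=2/7: [5603/28, 14717/112, 23701/168]
L7 α=1/2: [9047/56, 24125/224, 39661/336]
= [162, 108, 118]


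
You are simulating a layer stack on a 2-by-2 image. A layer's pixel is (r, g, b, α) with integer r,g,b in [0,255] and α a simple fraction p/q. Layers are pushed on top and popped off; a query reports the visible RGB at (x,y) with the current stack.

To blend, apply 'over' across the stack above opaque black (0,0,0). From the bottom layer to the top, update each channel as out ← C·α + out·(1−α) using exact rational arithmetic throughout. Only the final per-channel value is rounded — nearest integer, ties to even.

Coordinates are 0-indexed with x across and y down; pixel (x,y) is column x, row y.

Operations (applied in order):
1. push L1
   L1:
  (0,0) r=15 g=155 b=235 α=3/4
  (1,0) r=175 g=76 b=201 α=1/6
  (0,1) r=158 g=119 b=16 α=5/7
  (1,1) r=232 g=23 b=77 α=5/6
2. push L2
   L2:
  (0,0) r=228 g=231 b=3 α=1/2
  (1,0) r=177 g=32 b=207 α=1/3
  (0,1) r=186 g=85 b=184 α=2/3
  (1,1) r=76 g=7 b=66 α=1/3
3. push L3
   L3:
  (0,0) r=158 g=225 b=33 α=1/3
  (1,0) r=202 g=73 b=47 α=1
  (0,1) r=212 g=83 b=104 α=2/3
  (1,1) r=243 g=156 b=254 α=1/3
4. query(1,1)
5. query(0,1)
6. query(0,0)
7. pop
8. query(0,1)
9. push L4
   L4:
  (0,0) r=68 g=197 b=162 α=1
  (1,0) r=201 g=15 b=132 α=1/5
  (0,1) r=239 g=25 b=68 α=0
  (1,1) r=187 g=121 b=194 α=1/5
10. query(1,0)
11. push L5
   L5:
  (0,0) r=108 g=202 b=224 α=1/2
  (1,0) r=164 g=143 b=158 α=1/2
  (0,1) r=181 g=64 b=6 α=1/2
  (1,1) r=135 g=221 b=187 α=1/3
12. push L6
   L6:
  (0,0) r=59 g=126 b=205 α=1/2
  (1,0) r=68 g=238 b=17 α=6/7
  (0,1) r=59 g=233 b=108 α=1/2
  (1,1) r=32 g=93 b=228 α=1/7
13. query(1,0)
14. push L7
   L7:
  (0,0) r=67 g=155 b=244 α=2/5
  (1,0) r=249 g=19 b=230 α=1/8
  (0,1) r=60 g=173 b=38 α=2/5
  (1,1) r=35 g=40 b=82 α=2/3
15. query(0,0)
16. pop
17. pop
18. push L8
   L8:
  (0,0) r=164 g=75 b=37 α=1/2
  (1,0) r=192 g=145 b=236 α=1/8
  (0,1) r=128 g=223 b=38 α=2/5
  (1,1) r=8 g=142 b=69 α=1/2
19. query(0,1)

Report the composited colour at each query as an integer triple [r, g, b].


(1,1) stack=L1,L2,L3; from [0,0,0]:
L1 α=5/6: [580/3, 115/6, 385/6]
L2 α=1/3: [1388/9, 136/9, 583/9]
L3 α=1/3: [4963/27, 1676/27, 3452/27]
= [184, 62, 128]

at x=0,y=1 over L1,L2,L3:
after L1 α=5/7: [790/7, 85, 80/7]
after L2 α=2/3: [3394/21, 85, 2656/21]
after L3 α=2/3: [12298/63, 251/3, 7024/63]
= [195, 84, 111]

query (0,0) [L1,L2,L3] — begin 0,0,0
after L1 α=3/4: [45/4, 465/4, 705/4]
after L2 α=1/2: [957/8, 1389/8, 717/8]
after L3 α=1/3: [1589/12, 763/4, 283/4]
→ [132, 191, 71]

query (0,1) [L1,L2] — begin 0,0,0
after L1 α=5/7: [790/7, 85, 80/7]
after L2 α=2/3: [3394/21, 85, 2656/21]
= [162, 85, 126]

at x=1,y=0 over L1,L2,L4:
after L1 α=1/6: [175/6, 38/3, 67/2]
after L2 α=1/3: [706/9, 172/9, 274/3]
after L4 α=1/5: [4633/45, 823/45, 1492/15]
→ [103, 18, 99]

(1,0) stack=L1,L2,L4,L5,L6; from [0,0,0]:
L1 α=1/6: [175/6, 38/3, 67/2]
L2 α=1/3: [706/9, 172/9, 274/3]
L4 α=1/5: [4633/45, 823/45, 1492/15]
L5 α=1/2: [12013/90, 3629/45, 1931/15]
L6 α=6/7: [48733/630, 67889/315, 3461/105]
rounded: [77, 216, 33]

query (0,0) [L1,L2,L4,L5,L6,L7] — begin 0,0,0
after L1 α=3/4: [45/4, 465/4, 705/4]
after L2 α=1/2: [957/8, 1389/8, 717/8]
after L4 α=1: [68, 197, 162]
after L5 α=1/2: [88, 399/2, 193]
after L6 α=1/2: [147/2, 651/4, 199]
after L7 α=2/5: [709/10, 3193/20, 217]
→ [71, 160, 217]

at x=0,y=1 over L1,L2,L4,L5,L8:
after L1 α=5/7: [790/7, 85, 80/7]
after L2 α=2/3: [3394/21, 85, 2656/21]
after L4 α=0: [3394/21, 85, 2656/21]
after L5 α=1/2: [7195/42, 149/2, 1391/21]
after L8 α=2/5: [10779/70, 1339/10, 1923/35]
rounded: [154, 134, 55]


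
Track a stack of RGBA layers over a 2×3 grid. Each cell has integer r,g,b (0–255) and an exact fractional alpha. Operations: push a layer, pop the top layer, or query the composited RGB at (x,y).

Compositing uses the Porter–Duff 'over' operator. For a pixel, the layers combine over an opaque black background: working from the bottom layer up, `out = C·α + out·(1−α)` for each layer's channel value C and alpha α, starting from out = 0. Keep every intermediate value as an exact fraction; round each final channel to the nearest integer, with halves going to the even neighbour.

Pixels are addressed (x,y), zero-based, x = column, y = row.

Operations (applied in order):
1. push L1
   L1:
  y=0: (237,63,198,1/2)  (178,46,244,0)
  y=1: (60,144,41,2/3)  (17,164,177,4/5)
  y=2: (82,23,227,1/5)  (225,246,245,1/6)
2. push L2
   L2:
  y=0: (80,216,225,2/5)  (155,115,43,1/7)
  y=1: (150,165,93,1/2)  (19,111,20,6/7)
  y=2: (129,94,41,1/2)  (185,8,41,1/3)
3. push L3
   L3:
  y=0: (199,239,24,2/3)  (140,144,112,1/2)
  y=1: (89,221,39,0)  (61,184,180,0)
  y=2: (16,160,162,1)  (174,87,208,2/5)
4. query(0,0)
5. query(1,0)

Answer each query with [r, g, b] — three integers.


at x=0,y=0 over L1,L2,L3:
after L1 α=1/2: [237/2, 63/2, 99]
after L2 α=2/5: [1031/10, 1053/10, 747/5]
after L3 α=2/3: [5011/30, 5833/30, 329/5]
= [167, 194, 66]

at x=1,y=0 over L1,L2,L3:
after L1 α=0: [0, 0, 0]
after L2 α=1/7: [155/7, 115/7, 43/7]
after L3 α=1/2: [1135/14, 1123/14, 827/14]
→ [81, 80, 59]


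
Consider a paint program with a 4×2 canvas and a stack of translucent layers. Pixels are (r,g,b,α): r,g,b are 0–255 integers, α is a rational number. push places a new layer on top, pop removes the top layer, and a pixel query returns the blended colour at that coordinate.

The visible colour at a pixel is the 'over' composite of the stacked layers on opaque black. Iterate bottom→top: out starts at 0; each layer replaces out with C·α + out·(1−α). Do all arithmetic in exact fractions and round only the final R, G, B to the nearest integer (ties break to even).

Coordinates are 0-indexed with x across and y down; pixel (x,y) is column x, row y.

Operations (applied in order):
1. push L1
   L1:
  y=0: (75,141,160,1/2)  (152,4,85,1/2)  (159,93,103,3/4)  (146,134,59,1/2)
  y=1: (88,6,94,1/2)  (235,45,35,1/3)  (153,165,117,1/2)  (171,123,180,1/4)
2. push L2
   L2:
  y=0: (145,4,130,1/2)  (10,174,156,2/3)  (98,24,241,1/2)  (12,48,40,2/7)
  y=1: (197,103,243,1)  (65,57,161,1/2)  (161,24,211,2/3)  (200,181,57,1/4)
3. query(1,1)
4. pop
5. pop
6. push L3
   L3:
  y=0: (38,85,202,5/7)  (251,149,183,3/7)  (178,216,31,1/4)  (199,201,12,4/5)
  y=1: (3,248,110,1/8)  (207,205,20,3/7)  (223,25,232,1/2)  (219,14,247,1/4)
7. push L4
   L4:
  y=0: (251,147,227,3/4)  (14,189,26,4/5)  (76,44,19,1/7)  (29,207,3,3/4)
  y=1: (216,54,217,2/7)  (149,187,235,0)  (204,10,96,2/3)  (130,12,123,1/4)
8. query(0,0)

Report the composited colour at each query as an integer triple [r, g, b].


query (1,1) [L1,L2] — begin 0,0,0
+L1 (α=1/3) → [235/3, 15, 35/3]
+L2 (α=1/2) → [215/3, 36, 259/3]
= [72, 36, 86]

query (0,0) [L3,L4] — begin 0,0,0
L3 α=5/7: [190/7, 425/7, 1010/7]
L4 α=3/4: [5461/28, 878/7, 5777/28]
rounded: [195, 125, 206]


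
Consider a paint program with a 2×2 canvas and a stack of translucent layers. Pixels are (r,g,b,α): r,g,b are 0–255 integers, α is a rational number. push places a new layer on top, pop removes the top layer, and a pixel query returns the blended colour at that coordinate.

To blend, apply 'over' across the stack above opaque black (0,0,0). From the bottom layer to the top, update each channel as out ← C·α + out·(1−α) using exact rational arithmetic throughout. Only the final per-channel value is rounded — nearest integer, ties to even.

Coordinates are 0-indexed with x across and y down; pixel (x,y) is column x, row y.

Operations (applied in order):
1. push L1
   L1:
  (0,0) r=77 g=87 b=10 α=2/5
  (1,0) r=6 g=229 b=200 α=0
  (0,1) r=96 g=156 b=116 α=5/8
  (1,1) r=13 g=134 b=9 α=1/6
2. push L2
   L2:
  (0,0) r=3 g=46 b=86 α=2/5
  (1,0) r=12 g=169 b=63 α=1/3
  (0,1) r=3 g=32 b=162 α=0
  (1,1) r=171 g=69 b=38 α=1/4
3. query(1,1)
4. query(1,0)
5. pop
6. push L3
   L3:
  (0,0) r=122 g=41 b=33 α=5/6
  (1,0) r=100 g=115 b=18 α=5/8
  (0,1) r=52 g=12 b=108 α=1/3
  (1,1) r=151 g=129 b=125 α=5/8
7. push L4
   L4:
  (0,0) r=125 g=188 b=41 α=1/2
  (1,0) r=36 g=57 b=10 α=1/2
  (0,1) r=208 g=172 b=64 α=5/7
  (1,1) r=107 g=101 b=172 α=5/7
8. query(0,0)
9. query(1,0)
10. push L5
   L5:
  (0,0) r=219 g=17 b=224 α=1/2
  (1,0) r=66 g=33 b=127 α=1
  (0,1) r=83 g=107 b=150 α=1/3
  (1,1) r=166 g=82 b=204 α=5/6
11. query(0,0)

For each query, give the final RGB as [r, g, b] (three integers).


(1,1) stack=L1,L2; from [0,0,0]:
L1 α=1/6: [13/6, 67/3, 3/2]
L2 α=1/4: [355/8, 34, 85/8]
= [44, 34, 11]

query (1,0) [L1,L2] — begin 0,0,0
+L1 (α=0) → [0, 0, 0]
+L2 (α=1/3) → [4, 169/3, 21]
rounded: [4, 56, 21]

(0,0) stack=L1,L3,L4; from [0,0,0]:
+L1 (α=2/5) → [154/5, 174/5, 4]
+L3 (α=5/6) → [534/5, 1199/30, 169/6]
+L4 (α=1/2) → [1159/10, 6839/60, 415/12]
= [116, 114, 35]

at x=1,y=0 over L1,L3,L4:
after L1 α=0: [0, 0, 0]
after L3 α=5/8: [125/2, 575/8, 45/4]
after L4 α=1/2: [197/4, 1031/16, 85/8]
→ [49, 64, 11]

query (0,0) [L1,L3,L4,L5] — begin 0,0,0
L1 α=2/5: [154/5, 174/5, 4]
L3 α=5/6: [534/5, 1199/30, 169/6]
L4 α=1/2: [1159/10, 6839/60, 415/12]
L5 α=1/2: [3349/20, 7859/120, 3103/24]
→ [167, 65, 129]


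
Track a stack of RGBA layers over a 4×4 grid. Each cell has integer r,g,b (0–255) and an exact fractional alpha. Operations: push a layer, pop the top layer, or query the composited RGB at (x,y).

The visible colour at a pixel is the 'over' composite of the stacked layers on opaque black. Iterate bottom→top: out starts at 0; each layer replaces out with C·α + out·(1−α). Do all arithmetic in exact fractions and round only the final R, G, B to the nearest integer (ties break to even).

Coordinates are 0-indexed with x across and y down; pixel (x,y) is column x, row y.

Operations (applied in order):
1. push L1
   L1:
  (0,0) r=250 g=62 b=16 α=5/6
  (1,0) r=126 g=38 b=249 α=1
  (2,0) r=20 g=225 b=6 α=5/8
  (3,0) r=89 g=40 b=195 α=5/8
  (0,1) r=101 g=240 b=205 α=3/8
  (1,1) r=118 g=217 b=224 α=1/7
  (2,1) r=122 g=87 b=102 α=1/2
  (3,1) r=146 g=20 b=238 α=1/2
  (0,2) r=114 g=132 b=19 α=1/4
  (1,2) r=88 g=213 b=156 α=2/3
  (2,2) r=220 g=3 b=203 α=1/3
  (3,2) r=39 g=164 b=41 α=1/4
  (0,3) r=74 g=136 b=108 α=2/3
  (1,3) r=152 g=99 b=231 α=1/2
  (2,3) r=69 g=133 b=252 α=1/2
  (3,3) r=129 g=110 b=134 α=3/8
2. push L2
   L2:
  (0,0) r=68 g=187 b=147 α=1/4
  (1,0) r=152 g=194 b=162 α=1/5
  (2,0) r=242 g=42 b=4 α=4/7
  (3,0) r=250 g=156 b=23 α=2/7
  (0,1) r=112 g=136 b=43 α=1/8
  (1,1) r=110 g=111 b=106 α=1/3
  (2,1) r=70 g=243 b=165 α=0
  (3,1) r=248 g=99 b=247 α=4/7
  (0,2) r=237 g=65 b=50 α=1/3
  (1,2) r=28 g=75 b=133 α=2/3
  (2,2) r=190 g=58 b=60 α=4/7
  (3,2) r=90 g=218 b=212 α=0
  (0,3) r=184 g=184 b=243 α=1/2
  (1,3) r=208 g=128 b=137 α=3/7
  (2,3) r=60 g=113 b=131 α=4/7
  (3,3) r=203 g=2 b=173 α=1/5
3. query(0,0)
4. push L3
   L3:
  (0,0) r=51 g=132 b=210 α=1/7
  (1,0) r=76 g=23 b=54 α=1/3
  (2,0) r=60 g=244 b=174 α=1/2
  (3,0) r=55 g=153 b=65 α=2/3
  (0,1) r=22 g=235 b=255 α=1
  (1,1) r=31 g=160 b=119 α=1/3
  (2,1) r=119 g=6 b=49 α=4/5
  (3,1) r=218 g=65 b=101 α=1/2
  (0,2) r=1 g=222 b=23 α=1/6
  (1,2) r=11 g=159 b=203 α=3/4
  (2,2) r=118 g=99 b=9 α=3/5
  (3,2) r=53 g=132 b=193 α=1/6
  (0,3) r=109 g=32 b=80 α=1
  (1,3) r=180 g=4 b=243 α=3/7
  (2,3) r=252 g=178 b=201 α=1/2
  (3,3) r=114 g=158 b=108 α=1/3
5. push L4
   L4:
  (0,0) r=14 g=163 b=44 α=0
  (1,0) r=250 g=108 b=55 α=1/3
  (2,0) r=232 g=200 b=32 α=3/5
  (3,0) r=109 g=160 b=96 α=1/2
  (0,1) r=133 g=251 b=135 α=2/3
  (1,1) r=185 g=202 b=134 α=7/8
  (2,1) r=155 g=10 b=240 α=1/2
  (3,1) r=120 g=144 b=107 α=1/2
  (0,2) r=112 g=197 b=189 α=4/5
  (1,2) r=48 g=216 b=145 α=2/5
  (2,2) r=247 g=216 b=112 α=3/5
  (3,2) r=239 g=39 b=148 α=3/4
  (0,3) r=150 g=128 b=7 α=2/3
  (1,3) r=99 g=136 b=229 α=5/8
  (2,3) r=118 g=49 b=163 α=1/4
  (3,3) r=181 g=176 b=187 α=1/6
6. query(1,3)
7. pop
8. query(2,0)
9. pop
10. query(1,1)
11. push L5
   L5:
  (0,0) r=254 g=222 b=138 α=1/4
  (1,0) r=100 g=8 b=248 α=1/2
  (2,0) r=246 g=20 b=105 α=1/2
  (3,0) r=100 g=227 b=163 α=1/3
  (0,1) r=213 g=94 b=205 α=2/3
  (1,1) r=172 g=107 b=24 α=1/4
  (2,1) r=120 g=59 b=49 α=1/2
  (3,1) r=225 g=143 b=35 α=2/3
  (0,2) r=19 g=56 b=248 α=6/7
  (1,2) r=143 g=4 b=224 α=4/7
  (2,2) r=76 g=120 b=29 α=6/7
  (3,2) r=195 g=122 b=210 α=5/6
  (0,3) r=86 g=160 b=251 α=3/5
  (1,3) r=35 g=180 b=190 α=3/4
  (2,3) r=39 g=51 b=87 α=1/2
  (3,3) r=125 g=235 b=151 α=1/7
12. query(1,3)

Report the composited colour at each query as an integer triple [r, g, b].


at x=0,y=0 over L1,L2:
+L1 (α=5/6) → [625/3, 155/3, 40/3]
+L2 (α=1/4) → [693/4, 171/2, 187/4]
→ [173, 86, 47]

query (1,3) [L1,L2,L3,L4] — begin 0,0,0
after L1 α=1/2: [76, 99/2, 231/2]
after L2 α=3/7: [928/7, 582/7, 873/7]
after L3 α=3/7: [7492/49, 2412/49, 8595/49]
after L4 α=5/8: [46731/392, 10139/98, 40945/196]
→ [119, 103, 209]

at x=2,y=0 over L1,L2,L3:
after L1 α=5/8: [25/2, 1125/8, 15/4]
after L2 α=4/7: [2011/14, 4719/56, 109/28]
after L3 α=1/2: [2851/28, 18383/112, 4981/56]
rounded: [102, 164, 89]

(1,1) stack=L1,L2; from [0,0,0]:
after L1 α=1/7: [118/7, 31, 32]
after L2 α=1/3: [1006/21, 173/3, 170/3]
rounded: [48, 58, 57]

at x=1,y=3 over L1,L2,L5:
+L1 (α=1/2) → [76, 99/2, 231/2]
+L2 (α=3/7) → [928/7, 582/7, 873/7]
+L5 (α=3/4) → [1663/28, 2181/14, 4863/28]
= [59, 156, 174]


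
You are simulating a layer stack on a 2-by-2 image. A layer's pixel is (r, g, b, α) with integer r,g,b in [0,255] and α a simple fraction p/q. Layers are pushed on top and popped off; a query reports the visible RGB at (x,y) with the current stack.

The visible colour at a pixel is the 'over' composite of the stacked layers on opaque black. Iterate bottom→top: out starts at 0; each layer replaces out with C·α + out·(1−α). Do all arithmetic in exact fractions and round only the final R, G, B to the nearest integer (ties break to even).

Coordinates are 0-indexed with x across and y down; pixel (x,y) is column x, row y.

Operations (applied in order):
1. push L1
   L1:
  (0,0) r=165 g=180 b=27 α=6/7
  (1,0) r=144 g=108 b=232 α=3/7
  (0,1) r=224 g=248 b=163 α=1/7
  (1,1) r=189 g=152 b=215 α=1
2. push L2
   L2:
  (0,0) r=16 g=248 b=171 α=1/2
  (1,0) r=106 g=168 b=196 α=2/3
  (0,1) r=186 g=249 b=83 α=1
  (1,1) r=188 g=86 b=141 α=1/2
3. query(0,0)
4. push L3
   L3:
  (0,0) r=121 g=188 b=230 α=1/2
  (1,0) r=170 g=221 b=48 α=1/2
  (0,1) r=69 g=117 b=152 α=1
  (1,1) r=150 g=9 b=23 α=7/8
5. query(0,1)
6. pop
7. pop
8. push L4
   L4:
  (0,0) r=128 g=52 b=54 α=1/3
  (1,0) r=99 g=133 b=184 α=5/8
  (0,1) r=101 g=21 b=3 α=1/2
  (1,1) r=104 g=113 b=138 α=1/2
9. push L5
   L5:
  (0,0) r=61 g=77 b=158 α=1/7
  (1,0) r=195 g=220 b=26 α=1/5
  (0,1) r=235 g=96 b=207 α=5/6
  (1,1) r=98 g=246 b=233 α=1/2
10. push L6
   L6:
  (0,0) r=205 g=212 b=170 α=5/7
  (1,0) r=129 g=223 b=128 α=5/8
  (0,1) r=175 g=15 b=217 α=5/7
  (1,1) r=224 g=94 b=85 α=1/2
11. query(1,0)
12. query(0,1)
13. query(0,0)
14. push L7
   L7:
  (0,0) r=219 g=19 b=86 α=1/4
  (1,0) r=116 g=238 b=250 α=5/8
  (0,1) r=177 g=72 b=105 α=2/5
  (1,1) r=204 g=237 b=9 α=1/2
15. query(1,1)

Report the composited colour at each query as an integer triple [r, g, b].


query (0,0) [L1,L2] — begin 0,0,0
L1 α=6/7: [990/7, 1080/7, 162/7]
L2 α=1/2: [551/7, 1408/7, 1359/14]
→ [79, 201, 97]

(0,1) stack=L1,L2,L3; from [0,0,0]:
L1 α=1/7: [32, 248/7, 163/7]
L2 α=1: [186, 249, 83]
L3 α=1: [69, 117, 152]
rounded: [69, 117, 152]

at x=1,y=0 over L1,L4,L5,L6:
+L1 (α=3/7) → [432/7, 324/7, 696/7]
+L4 (α=5/8) → [4761/56, 5627/56, 1066/7]
+L5 (α=1/5) → [7491/70, 8707/70, 4446/35]
+L6 (α=5/8) → [67623/560, 104171/560, 17869/140]
rounded: [121, 186, 128]

query (0,1) [L1,L4,L5,L6] — begin 0,0,0
L1 α=1/7: [32, 248/7, 163/7]
L4 α=1/2: [133/2, 395/14, 92/7]
L5 α=5/6: [2483/12, 7115/84, 7337/42]
L6 α=5/7: [7733/42, 10265/294, 30122/147]
rounded: [184, 35, 205]

query (0,0) [L1,L4,L5,L6] — begin 0,0,0
after L1 α=6/7: [990/7, 1080/7, 162/7]
after L4 α=1/3: [2876/21, 2524/21, 234/7]
after L5 α=1/7: [6179/49, 5587/49, 2510/49]
after L6 α=5/7: [62583/343, 63114/343, 46670/343]
= [182, 184, 136]

(1,1) stack=L1,L4,L5,L6,L7; from [0,0,0]:
+L1 (α=1) → [189, 152, 215]
+L4 (α=1/2) → [293/2, 265/2, 353/2]
+L5 (α=1/2) → [489/4, 757/4, 819/4]
+L6 (α=1/2) → [1385/8, 1133/8, 1159/8]
+L7 (α=1/2) → [3017/16, 3029/16, 1231/16]
→ [189, 189, 77]


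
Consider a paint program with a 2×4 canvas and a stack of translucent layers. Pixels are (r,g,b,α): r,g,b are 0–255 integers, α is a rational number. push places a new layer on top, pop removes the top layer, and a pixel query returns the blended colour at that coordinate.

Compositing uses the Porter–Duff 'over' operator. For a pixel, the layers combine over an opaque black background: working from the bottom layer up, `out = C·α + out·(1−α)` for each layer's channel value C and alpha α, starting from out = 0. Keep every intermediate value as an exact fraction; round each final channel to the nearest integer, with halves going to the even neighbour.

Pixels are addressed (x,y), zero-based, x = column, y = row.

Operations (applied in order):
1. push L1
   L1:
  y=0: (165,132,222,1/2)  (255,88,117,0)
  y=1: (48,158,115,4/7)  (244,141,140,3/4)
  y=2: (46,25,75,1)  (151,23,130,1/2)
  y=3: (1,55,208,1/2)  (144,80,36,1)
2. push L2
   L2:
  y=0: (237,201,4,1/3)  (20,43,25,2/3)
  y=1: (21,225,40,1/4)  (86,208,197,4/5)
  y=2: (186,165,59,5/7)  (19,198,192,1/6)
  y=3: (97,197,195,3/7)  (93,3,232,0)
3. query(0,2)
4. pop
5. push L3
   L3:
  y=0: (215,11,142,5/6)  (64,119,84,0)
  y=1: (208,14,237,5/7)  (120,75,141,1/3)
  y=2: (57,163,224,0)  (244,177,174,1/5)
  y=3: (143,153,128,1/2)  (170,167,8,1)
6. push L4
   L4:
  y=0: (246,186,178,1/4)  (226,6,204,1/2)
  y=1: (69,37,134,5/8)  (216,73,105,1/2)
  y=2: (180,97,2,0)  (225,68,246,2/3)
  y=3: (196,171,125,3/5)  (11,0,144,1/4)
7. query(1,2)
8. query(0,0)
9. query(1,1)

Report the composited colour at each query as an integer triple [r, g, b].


(0,2) stack=L1,L2; from [0,0,0]:
+L1 (α=1) → [46, 25, 75]
+L2 (α=5/7) → [146, 125, 445/7]
→ [146, 125, 64]

query (1,2) [L1,L3,L4] — begin 0,0,0
+L1 (α=1/2) → [151/2, 23/2, 65]
+L3 (α=1/5) → [546/5, 223/5, 434/5]
+L4 (α=2/3) → [932/5, 301/5, 2894/15]
rounded: [186, 60, 193]

at x=0,y=0 over L1,L3,L4:
L1 α=1/2: [165/2, 66, 111]
L3 α=5/6: [2315/12, 121/6, 821/6]
L4 α=1/4: [3299/16, 493/8, 1177/8]
→ [206, 62, 147]

query (1,1) [L1,L3,L4] — begin 0,0,0
+L1 (α=3/4) → [183, 423/4, 105]
+L3 (α=1/3) → [162, 191/2, 117]
+L4 (α=1/2) → [189, 337/4, 111]
rounded: [189, 84, 111]


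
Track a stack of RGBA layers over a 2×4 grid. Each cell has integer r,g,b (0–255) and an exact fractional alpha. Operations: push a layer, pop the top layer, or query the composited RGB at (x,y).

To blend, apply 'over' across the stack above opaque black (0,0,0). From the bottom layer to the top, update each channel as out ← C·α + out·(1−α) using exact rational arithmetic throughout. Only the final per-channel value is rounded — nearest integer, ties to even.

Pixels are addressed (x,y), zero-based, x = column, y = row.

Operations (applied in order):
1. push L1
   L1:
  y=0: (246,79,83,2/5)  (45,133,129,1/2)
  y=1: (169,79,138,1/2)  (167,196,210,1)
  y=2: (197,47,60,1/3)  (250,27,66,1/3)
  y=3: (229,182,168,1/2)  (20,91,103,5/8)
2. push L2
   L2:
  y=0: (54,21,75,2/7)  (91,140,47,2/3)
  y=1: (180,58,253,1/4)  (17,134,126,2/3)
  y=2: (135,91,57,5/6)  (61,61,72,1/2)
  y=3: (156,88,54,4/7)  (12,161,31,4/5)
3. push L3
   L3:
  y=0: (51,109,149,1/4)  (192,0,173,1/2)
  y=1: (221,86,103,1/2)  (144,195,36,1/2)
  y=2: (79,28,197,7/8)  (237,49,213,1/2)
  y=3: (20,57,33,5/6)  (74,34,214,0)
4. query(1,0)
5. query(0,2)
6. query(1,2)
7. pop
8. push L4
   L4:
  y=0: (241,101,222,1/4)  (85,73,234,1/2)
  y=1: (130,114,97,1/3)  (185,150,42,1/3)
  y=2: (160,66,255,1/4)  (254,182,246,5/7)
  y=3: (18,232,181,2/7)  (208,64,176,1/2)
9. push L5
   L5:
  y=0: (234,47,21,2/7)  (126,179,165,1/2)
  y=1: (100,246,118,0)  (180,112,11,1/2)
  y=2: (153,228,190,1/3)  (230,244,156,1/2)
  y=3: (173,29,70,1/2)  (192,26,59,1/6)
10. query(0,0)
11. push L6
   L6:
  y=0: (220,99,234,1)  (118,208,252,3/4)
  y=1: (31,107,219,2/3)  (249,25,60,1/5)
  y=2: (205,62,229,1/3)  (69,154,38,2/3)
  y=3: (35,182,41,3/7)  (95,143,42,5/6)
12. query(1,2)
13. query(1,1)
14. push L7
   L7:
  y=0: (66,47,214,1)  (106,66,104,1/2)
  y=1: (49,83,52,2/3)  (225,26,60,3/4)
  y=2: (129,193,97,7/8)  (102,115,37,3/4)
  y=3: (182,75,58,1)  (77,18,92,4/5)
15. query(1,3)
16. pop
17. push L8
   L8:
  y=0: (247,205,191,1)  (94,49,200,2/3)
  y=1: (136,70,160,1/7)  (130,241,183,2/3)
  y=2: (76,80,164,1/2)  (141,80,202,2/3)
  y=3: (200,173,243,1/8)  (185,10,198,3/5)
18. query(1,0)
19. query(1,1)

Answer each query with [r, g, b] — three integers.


(1,0) stack=L1,L2,L3; from [0,0,0]:
L1 α=1/2: [45/2, 133/2, 129/2]
L2 α=2/3: [409/6, 231/2, 317/6]
L3 α=1/2: [1561/12, 231/4, 1355/12]
→ [130, 58, 113]

query (0,2) [L1,L2,L3] — begin 0,0,0
L1 α=1/3: [197/3, 47/3, 20]
L2 α=5/6: [1111/9, 706/9, 305/6]
L3 α=7/8: [761/9, 1235/36, 8579/48]
= [85, 34, 179]

query (1,2) [L1,L2,L3] — begin 0,0,0
+L1 (α=1/3) → [250/3, 9, 22]
+L2 (α=1/2) → [433/6, 35, 47]
+L3 (α=1/2) → [1855/12, 42, 130]
= [155, 42, 130]

(0,0) stack=L1,L2,L4,L5; from [0,0,0]:
L1 α=2/5: [492/5, 158/5, 166/5]
L2 α=2/7: [600/7, 200/7, 316/7]
L4 α=1/4: [3487/28, 1307/28, 1251/14]
L5 α=2/7: [30539/196, 9167/196, 6843/98]
rounded: [156, 47, 70]

(1,2) stack=L1,L2,L4,L5,L6; from [0,0,0]:
L1 α=1/3: [250/3, 9, 22]
L2 α=1/2: [433/6, 35, 47]
L4 α=5/7: [4243/21, 140, 1324/7]
L5 α=1/2: [9073/42, 192, 1208/7]
L6 α=2/3: [14869/126, 500/3, 580/7]
rounded: [118, 167, 83]

query (1,1) [L1,L2,L4,L5,L6] — begin 0,0,0
after L1 α=1: [167, 196, 210]
after L2 α=2/3: [67, 464/3, 154]
after L4 α=1/3: [319/3, 1378/9, 350/3]
after L5 α=1/2: [859/6, 1193/9, 383/6]
after L6 α=1/5: [493/3, 4997/45, 946/15]
rounded: [164, 111, 63]

query (1,3) [L1,L2,L4,L5,L6,L7] — begin 0,0,0
+L1 (α=5/8) → [25/2, 455/8, 515/8]
+L2 (α=4/5) → [121/10, 5607/40, 1507/40]
+L4 (α=1/2) → [2201/20, 8167/80, 8547/80]
+L5 (α=1/6) → [2969/24, 2861/32, 9491/96]
+L6 (α=5/6) → [14369/144, 25741/192, 29651/576]
+L7 (α=4/5) → [58721/720, 7913/192, 241619/2880]
= [82, 41, 84]

at x=1,y=0 over L1,L2,L4,L5,L6,L8:
L1 α=1/2: [45/2, 133/2, 129/2]
L2 α=2/3: [409/6, 231/2, 317/6]
L4 α=1/2: [919/12, 377/4, 1721/12]
L5 α=1/2: [2431/24, 1093/8, 3701/24]
L6 α=3/4: [10927/96, 6085/32, 21845/96]
L8 α=2/3: [28975/288, 9221/96, 60245/288]
rounded: [101, 96, 209]

at x=1,y=1 over L1,L2,L4,L5,L6,L8:
+L1 (α=1) → [167, 196, 210]
+L2 (α=2/3) → [67, 464/3, 154]
+L4 (α=1/3) → [319/3, 1378/9, 350/3]
+L5 (α=1/2) → [859/6, 1193/9, 383/6]
+L6 (α=1/5) → [493/3, 4997/45, 946/15]
+L8 (α=2/3) → [1273/9, 26687/135, 6436/45]
rounded: [141, 198, 143]


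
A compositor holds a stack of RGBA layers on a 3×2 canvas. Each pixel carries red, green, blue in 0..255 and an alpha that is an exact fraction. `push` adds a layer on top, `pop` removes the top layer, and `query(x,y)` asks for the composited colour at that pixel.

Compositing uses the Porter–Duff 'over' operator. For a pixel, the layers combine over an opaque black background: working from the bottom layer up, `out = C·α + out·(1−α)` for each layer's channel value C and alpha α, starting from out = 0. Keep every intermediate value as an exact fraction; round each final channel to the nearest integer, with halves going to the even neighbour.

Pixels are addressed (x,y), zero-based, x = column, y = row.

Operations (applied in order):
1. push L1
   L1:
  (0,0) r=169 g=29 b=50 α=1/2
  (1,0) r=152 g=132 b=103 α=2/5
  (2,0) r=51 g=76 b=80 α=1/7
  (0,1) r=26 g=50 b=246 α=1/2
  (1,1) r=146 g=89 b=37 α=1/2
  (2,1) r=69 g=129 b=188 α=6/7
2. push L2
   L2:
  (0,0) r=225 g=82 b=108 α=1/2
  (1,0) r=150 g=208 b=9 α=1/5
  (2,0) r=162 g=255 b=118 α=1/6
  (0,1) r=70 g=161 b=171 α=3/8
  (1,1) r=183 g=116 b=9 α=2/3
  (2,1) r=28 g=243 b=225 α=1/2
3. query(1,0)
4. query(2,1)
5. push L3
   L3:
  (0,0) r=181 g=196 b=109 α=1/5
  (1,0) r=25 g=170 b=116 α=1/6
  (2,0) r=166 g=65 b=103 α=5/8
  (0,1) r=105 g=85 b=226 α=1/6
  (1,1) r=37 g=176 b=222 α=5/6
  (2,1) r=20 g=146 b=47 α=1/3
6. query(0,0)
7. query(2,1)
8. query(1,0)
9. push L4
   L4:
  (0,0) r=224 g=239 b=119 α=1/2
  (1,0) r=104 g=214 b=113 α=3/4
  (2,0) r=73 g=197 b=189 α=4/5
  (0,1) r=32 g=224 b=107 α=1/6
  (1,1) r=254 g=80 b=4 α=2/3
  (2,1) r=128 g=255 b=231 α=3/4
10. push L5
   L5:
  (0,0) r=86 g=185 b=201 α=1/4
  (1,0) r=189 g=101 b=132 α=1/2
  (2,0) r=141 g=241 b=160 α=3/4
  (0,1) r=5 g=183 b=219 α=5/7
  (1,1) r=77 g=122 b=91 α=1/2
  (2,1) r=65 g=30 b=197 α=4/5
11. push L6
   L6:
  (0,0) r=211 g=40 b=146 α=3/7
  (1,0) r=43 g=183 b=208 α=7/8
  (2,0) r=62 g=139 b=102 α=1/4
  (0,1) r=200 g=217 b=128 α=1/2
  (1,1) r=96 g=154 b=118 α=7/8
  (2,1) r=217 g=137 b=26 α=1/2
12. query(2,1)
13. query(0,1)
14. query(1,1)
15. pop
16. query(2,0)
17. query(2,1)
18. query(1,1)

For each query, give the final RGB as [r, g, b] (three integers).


query (1,0) [L1,L2] — begin 0,0,0
+L1 (α=2/5) → [304/5, 264/5, 206/5]
+L2 (α=1/5) → [1966/25, 2096/25, 869/25]
→ [79, 84, 35]

query (2,1) [L1,L2] — begin 0,0,0
L1 α=6/7: [414/7, 774/7, 1128/7]
L2 α=1/2: [305/7, 2475/14, 2703/14]
rounded: [44, 177, 193]

query (0,0) [L1,L2,L3] — begin 0,0,0
after L1 α=1/2: [169/2, 29/2, 25]
after L2 α=1/2: [619/4, 193/4, 133/2]
after L3 α=1/5: [160, 389/5, 75]
rounded: [160, 78, 75]

(2,1) stack=L1,L2,L3; from [0,0,0]:
+L1 (α=6/7) → [414/7, 774/7, 1128/7]
+L2 (α=1/2) → [305/7, 2475/14, 2703/14]
+L3 (α=1/3) → [250/7, 3497/21, 3032/21]
→ [36, 167, 144]

at x=1,y=0 over L1,L2,L3:
L1 α=2/5: [304/5, 264/5, 206/5]
L2 α=1/5: [1966/25, 2096/25, 869/25]
L3 α=1/6: [697/10, 491/5, 483/10]
→ [70, 98, 48]

query (2,1) [L1,L2,L3,L4,L5,L6] — begin 0,0,0
L1 α=6/7: [414/7, 774/7, 1128/7]
L2 α=1/2: [305/7, 2475/14, 2703/14]
L3 α=1/3: [250/7, 3497/21, 3032/21]
L4 α=3/4: [1469/14, 9781/42, 17585/84]
L5 α=4/5: [5109/70, 14821/210, 83777/420]
L6 α=1/2: [20299/140, 43591/420, 94697/840]
→ [145, 104, 113]

(0,1) stack=L1,L2,L3,L4,L5,L6; from [0,0,0]:
after L1 α=1/2: [13, 25, 123]
after L2 α=3/8: [275/8, 76, 141]
after L3 α=1/6: [2215/48, 155/2, 931/6]
after L4 α=1/6: [12611/288, 1223/12, 5297/36]
after L5 α=5/7: [16211/1008, 959/6, 25007/126]
after L6 α=1/2: [217811/2016, 2261/12, 41135/252]
→ [108, 188, 163]

query (1,1) [L1,L2,L3,L4,L5,L6] — begin 0,0,0
after L1 α=1/2: [73, 89/2, 37/2]
after L2 α=2/3: [439/3, 553/6, 73/6]
after L3 α=5/6: [497/9, 5833/36, 6733/36]
after L4 α=2/3: [5069/27, 11593/108, 7021/108]
after L5 α=1/2: [3574/27, 24769/216, 16849/216]
after L6 α=7/8: [10859/108, 257617/1728, 195265/1728]
= [101, 149, 113]

(2,0) stack=L1,L2,L3,L4,L5; from [0,0,0]:
L1 α=1/7: [51/7, 76/7, 80/7]
L2 α=1/6: [463/14, 2165/42, 613/21]
L3 α=5/8: [13009/112, 6715/112, 2109/28]
L4 α=4/5: [45713/560, 94971/560, 23277/140]
L5 α=3/4: [282593/2240, 499851/2240, 90477/560]
rounded: [126, 223, 162]

at x=2,y=1 over L1,L2,L3,L4,L5:
L1 α=6/7: [414/7, 774/7, 1128/7]
L2 α=1/2: [305/7, 2475/14, 2703/14]
L3 α=1/3: [250/7, 3497/21, 3032/21]
L4 α=3/4: [1469/14, 9781/42, 17585/84]
L5 α=4/5: [5109/70, 14821/210, 83777/420]
= [73, 71, 199]

at x=1,y=1 over L1,L2,L3,L4,L5:
after L1 α=1/2: [73, 89/2, 37/2]
after L2 α=2/3: [439/3, 553/6, 73/6]
after L3 α=5/6: [497/9, 5833/36, 6733/36]
after L4 α=2/3: [5069/27, 11593/108, 7021/108]
after L5 α=1/2: [3574/27, 24769/216, 16849/216]
→ [132, 115, 78]
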